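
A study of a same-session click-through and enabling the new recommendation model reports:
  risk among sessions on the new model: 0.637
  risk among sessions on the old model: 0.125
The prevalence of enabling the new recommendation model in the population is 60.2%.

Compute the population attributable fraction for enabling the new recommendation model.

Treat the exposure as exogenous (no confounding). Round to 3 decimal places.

PAF ≈ 0.711

Let p₁ = 0.637, p₀ = 0.125.
Overall risk P(Y=1) = π·p₁ + (1−π)·p₀ = 0.602×0.637 + 0.398×0.125 = 0.43322.
Under exogeneity, PAF = [P(Y=1) − p₀] / P(Y=1).
PAF = (0.43322 − 0.125) / 0.43322 ≈ 0.7115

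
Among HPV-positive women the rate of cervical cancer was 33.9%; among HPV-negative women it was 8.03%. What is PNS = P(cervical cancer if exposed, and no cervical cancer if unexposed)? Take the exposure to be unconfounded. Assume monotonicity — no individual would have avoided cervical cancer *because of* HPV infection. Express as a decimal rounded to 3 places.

PNS ≈ 0.259

p₁ = 0.339, p₀ = 0.0803.
Under exogeneity and monotonicity, PNS = p₁ − p₀.
PNS = 0.339 − 0.0803 = 0.2587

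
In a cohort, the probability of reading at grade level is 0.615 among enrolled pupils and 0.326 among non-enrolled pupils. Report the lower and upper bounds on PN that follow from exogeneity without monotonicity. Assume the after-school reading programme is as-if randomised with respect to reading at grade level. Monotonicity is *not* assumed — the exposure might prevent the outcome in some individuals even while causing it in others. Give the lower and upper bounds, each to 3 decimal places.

Let p₁ = 0.615, p₀ = 0.326.
Under exogeneity alone the bounds on PN are max{0,(p₁−p₀)/p₁} ≤ PN ≤ min{1,(1−p₀)/p₁}.
  lower = (p₁ − p₀)/p₁ = 0.289 / 0.615 ≈ 0.4699
  upper = min{1, (1 − p₀)/p₁} = 0.674 / 0.615 ≈ 1.0959 → capped at 1

0.470 ≤ PN ≤ 1.000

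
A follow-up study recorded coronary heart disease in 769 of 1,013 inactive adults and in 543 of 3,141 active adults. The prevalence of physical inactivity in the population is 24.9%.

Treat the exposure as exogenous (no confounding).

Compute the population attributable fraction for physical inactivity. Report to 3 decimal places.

PAF ≈ 0.458

p₁ = P(outcome | exposed) = 769/1013 = 0.75913
p₀ = P(outcome | unexposed) = 543/3141 = 0.17287
Overall risk P(Y=1) = π·p₁ + (1−π)·p₀ = 0.249×0.75913 + 0.751×0.17287 = 0.31885.
Under exogeneity, PAF = [P(Y=1) − p₀] / P(Y=1).
PAF = (0.31885 − 0.17287) / 0.31885 ≈ 0.4578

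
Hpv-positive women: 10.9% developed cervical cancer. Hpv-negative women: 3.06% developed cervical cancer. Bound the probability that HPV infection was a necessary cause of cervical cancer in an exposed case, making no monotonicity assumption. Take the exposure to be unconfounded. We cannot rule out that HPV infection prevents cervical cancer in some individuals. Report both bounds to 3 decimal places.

0.719 ≤ PN ≤ 1.000

p₁ = 0.109, p₀ = 0.0306.
Under exogeneity alone the bounds on PN are max{0,(p₁−p₀)/p₁} ≤ PN ≤ min{1,(1−p₀)/p₁}.
  lower = (p₁ − p₀)/p₁ = 0.0784 / 0.109 ≈ 0.7193
  upper = min{1, (1 − p₀)/p₁} = 0.9694 / 0.109 ≈ 8.8936 → capped at 1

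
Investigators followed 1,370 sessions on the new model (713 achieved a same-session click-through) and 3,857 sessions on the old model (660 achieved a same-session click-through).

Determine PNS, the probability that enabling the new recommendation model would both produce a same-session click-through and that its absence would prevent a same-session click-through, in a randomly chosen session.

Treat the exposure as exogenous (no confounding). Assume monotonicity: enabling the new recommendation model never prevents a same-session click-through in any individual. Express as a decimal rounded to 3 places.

PNS ≈ 0.349

p₁ = P(outcome | exposed) = 713/1370 = 0.52044
p₀ = P(outcome | unexposed) = 660/3857 = 0.17112
Under exogeneity and monotonicity, PNS = p₁ − p₀.
PNS = 0.52044 − 0.17112 = 0.34932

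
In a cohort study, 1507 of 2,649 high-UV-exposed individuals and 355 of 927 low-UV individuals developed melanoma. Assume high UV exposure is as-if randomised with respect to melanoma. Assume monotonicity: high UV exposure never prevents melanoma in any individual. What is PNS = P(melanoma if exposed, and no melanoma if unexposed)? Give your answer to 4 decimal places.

p₁ = P(outcome | exposed) = 1507/2649 = 0.56889
p₀ = P(outcome | unexposed) = 355/927 = 0.38296
Under exogeneity and monotonicity, PNS = p₁ − p₀.
PNS = 0.56889 − 0.38296 = 0.18594

PNS ≈ 0.1859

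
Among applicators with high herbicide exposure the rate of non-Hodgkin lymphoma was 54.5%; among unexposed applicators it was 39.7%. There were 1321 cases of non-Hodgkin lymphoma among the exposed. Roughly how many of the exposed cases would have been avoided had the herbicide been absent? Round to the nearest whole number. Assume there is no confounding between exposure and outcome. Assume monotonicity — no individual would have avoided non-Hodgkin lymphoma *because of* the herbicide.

p₁ = 0.545, p₀ = 0.397.
PN = (p₁ − p₀)/p₁ = (0.545 − 0.397) / 0.545 ≈ 0.27156.
Attributable cases ≈ PN × (exposed cases) = 0.27156 × 1321 ≈ 358.73.

about 359 cases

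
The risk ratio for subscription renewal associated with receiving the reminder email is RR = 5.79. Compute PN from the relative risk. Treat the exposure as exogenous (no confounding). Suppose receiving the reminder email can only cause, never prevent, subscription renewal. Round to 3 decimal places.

Under exogeneity and monotonicity, PN = (RR − 1) / RR = 1 − 1/RR.
PN = (5.79 − 1) / 5.79 = 4.79 / 5.79 ≈ 0.8273

PN ≈ 0.827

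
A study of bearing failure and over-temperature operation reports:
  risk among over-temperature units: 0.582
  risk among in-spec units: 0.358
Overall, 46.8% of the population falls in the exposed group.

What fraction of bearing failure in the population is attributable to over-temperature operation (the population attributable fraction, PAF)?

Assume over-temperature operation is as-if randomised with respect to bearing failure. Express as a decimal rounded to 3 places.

Let p₁ = 0.582, p₀ = 0.358.
Overall risk P(Y=1) = π·p₁ + (1−π)·p₀ = 0.468×0.582 + 0.532×0.358 = 0.46283.
Under exogeneity, PAF = [P(Y=1) − p₀] / P(Y=1).
PAF = (0.46283 − 0.358) / 0.46283 ≈ 0.2265

PAF ≈ 0.227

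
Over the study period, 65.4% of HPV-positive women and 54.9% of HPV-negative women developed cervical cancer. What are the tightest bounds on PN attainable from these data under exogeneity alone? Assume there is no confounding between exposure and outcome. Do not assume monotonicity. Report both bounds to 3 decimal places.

p₁ = 0.654, p₀ = 0.549.
Under exogeneity alone the bounds on PN are max{0,(p₁−p₀)/p₁} ≤ PN ≤ min{1,(1−p₀)/p₁}.
  lower = (p₁ − p₀)/p₁ = 0.105 / 0.654 ≈ 0.1606
  upper = min{1, (1 − p₀)/p₁} = 0.451 / 0.654 ≈ 0.6896

0.161 ≤ PN ≤ 0.690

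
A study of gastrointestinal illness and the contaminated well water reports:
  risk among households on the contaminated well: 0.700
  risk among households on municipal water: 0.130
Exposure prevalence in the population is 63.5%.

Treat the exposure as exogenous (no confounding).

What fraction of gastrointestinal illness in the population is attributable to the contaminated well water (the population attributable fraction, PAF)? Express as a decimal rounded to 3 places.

Let p₁ = 0.7, p₀ = 0.13.
Overall risk P(Y=1) = π·p₁ + (1−π)·p₀ = 0.635×0.7 + 0.365×0.13 = 0.49195.
Under exogeneity, PAF = [P(Y=1) − p₀] / P(Y=1).
PAF = (0.49195 − 0.13) / 0.49195 ≈ 0.7357

PAF ≈ 0.736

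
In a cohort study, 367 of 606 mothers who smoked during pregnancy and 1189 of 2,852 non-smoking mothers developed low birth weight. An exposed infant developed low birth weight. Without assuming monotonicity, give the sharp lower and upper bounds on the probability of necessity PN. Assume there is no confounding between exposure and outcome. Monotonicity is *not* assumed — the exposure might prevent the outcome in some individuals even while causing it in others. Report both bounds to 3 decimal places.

0.312 ≤ PN ≤ 0.963

p₁ = P(outcome | exposed) = 367/606 = 0.60561
p₀ = P(outcome | unexposed) = 1189/2852 = 0.4169
Under exogeneity alone the bounds on PN are max{0,(p₁−p₀)/p₁} ≤ PN ≤ min{1,(1−p₀)/p₁}.
  lower = (p₁ − p₀)/p₁ = 0.18871 / 0.60561 ≈ 0.3116
  upper = min{1, (1 − p₀)/p₁} = 0.5831 / 0.60561 ≈ 0.9628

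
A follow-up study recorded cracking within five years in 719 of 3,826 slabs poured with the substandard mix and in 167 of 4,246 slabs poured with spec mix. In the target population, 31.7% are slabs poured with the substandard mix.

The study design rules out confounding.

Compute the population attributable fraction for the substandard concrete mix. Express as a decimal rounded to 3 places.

PAF ≈ 0.545

p₁ = P(outcome | exposed) = 719/3826 = 0.18792
p₀ = P(outcome | unexposed) = 167/4246 = 0.039331
Overall risk P(Y=1) = π·p₁ + (1−π)·p₀ = 0.317×0.18792 + 0.683×0.039331 = 0.086435.
Under exogeneity, PAF = [P(Y=1) − p₀] / P(Y=1).
PAF = (0.086435 − 0.039331) / 0.086435 ≈ 0.5450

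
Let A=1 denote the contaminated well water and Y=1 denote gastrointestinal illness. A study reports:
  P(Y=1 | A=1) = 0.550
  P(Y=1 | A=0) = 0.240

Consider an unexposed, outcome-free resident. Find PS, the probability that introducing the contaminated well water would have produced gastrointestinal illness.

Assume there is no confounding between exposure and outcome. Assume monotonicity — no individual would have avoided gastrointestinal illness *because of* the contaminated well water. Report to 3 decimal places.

Let p₁ = 0.55, p₀ = 0.24.
Under exogeneity and monotonicity, PS = (p₁ − p₀) / (1 − p₀).
PS = (0.55 − 0.24) / (1 − 0.24) = 0.31 / 0.76 ≈ 0.4079

PS ≈ 0.408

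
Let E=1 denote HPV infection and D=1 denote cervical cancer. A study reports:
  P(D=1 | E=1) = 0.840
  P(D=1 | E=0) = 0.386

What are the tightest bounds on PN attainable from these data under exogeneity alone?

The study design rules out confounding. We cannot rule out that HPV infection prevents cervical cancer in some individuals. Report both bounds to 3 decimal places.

Let p₁ = 0.84, p₀ = 0.386.
Under exogeneity alone the bounds on PN are max{0,(p₁−p₀)/p₁} ≤ PN ≤ min{1,(1−p₀)/p₁}.
  lower = (p₁ − p₀)/p₁ = 0.454 / 0.84 ≈ 0.5405
  upper = min{1, (1 − p₀)/p₁} = 0.614 / 0.84 ≈ 0.7310

0.540 ≤ PN ≤ 0.731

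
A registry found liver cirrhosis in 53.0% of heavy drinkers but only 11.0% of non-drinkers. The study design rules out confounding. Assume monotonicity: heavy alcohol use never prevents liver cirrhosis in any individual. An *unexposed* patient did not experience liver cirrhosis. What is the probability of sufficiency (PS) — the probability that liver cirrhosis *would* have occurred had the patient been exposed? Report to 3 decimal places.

PS ≈ 0.472

p₁ = 0.53, p₀ = 0.11.
Under exogeneity and monotonicity, PS = (p₁ − p₀) / (1 − p₀).
PS = (0.53 − 0.11) / (1 − 0.11) = 0.42 / 0.89 ≈ 0.4719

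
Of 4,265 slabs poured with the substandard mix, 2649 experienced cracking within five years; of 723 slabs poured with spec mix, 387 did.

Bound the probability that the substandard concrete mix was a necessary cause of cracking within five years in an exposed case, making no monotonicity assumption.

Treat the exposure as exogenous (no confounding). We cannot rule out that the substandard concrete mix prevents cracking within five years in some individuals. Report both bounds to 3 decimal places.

0.138 ≤ PN ≤ 0.748

p₁ = P(outcome | exposed) = 2649/4265 = 0.6211
p₀ = P(outcome | unexposed) = 387/723 = 0.53527
Under exogeneity alone the bounds on PN are max{0,(p₁−p₀)/p₁} ≤ PN ≤ min{1,(1−p₀)/p₁}.
  lower = (p₁ − p₀)/p₁ = 0.085832 / 0.6211 ≈ 0.1382
  upper = min{1, (1 − p₀)/p₁} = 0.46473 / 0.6211 ≈ 0.7482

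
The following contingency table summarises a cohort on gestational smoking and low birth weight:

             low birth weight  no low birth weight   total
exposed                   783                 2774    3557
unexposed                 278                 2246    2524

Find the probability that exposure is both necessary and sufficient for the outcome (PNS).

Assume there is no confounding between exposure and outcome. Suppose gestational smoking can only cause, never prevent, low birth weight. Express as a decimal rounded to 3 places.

PNS ≈ 0.110

p₁ = P(outcome | exposed) = 783/3557 = 0.22013
p₀ = P(outcome | unexposed) = 278/2524 = 0.11014
Under exogeneity and monotonicity, PNS = p₁ − p₀.
PNS = 0.22013 − 0.11014 = 0.10999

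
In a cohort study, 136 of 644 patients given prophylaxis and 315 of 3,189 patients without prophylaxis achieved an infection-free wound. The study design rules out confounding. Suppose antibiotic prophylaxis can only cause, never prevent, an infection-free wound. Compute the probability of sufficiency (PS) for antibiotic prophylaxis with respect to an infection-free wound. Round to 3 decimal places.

p₁ = P(outcome | exposed) = 136/644 = 0.21118
p₀ = P(outcome | unexposed) = 315/3189 = 0.098777
Under exogeneity and monotonicity, PS = (p₁ − p₀) / (1 − p₀).
PS = (0.21118 − 0.098777) / (1 − 0.098777) = 0.1124 / 0.90122 ≈ 0.1247

PS ≈ 0.125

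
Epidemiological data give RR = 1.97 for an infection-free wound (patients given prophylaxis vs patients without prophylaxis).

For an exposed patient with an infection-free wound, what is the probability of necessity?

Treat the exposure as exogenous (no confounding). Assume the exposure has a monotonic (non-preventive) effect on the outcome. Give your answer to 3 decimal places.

Under exogeneity and monotonicity, PN = (RR − 1) / RR = 1 − 1/RR.
PN = (1.97 − 1) / 1.97 = 0.97 / 1.97 ≈ 0.4924

PN ≈ 0.492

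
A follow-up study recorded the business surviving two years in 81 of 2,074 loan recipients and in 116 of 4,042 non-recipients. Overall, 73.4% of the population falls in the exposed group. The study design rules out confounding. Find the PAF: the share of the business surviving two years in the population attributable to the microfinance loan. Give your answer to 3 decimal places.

PAF ≈ 0.209

p₁ = P(outcome | exposed) = 81/2074 = 0.039055
p₀ = P(outcome | unexposed) = 116/4042 = 0.028699
Overall risk P(Y=1) = π·p₁ + (1−π)·p₀ = 0.734×0.039055 + 0.266×0.028699 = 0.0363.
Under exogeneity, PAF = [P(Y=1) − p₀] / P(Y=1).
PAF = (0.0363 − 0.028699) / 0.0363 ≈ 0.2094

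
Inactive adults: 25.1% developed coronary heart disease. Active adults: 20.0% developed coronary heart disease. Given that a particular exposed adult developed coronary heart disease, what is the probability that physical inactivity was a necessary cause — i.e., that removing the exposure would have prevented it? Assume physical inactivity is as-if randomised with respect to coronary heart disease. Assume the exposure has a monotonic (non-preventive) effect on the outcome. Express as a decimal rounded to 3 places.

p₁ = 0.251, p₀ = 0.2.
Under exogeneity and monotonicity, PN = (p₁ − p₀) / p₁.
PN = (0.251 − 0.2) / 0.251 = 0.051 / 0.251 ≈ 0.2032

PN ≈ 0.203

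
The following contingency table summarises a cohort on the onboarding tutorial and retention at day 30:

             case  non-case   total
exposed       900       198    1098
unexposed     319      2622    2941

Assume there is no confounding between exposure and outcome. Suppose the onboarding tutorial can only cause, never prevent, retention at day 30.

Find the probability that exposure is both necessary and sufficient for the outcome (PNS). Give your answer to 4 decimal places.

PNS ≈ 0.7112

p₁ = P(outcome | exposed) = 900/1098 = 0.81967
p₀ = P(outcome | unexposed) = 319/2941 = 0.10847
Under exogeneity and monotonicity, PNS = p₁ − p₀.
PNS = 0.81967 − 0.10847 = 0.71121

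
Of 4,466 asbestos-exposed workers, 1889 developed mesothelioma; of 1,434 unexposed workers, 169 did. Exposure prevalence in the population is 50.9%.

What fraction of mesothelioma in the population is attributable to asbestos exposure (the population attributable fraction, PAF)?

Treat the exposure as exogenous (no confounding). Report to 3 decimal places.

PAF ≈ 0.569

p₁ = P(outcome | exposed) = 1889/4466 = 0.42297
p₀ = P(outcome | unexposed) = 169/1434 = 0.11785
Overall risk P(Y=1) = π·p₁ + (1−π)·p₀ = 0.509×0.42297 + 0.491×0.11785 = 0.27316.
Under exogeneity, PAF = [P(Y=1) − p₀] / P(Y=1).
PAF = (0.27316 − 0.11785) / 0.27316 ≈ 0.5686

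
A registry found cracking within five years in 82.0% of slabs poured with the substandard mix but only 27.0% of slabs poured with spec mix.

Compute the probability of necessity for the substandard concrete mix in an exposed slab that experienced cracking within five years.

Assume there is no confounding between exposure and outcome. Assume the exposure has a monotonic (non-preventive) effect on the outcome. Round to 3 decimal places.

p₁ = 0.82, p₀ = 0.27.
Under exogeneity and monotonicity, PN = (p₁ − p₀) / p₁.
PN = (0.82 − 0.27) / 0.82 = 0.55 / 0.82 ≈ 0.6707

PN ≈ 0.671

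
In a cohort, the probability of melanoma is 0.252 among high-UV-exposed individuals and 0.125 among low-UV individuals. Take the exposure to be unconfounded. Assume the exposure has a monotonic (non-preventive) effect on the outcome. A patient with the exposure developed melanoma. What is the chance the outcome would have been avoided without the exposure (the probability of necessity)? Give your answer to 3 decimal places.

Let p₁ = 0.252, p₀ = 0.125.
Under exogeneity and monotonicity, PN = (p₁ − p₀) / p₁.
PN = (0.252 − 0.125) / 0.252 = 0.127 / 0.252 ≈ 0.5040

PN ≈ 0.504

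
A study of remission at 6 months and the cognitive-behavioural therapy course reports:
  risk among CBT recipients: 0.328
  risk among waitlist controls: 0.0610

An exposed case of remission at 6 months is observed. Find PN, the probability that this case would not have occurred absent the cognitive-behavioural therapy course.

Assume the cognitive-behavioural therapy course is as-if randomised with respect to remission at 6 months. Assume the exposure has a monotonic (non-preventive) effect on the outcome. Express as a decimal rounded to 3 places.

Let p₁ = 0.328, p₀ = 0.061.
Under exogeneity and monotonicity, PN = (p₁ − p₀) / p₁.
PN = (0.328 − 0.061) / 0.328 = 0.267 / 0.328 ≈ 0.8140

PN ≈ 0.814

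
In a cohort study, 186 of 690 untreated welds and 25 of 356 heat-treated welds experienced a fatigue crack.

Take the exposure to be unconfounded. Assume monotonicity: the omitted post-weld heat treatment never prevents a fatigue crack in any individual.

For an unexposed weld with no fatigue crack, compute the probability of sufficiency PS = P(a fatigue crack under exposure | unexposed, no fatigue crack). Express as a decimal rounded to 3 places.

PS ≈ 0.214

p₁ = P(outcome | exposed) = 186/690 = 0.26957
p₀ = P(outcome | unexposed) = 25/356 = 0.070225
Under exogeneity and monotonicity, PS = (p₁ − p₀) / (1 − p₀).
PS = (0.26957 − 0.070225) / (1 − 0.070225) = 0.19934 / 0.92978 ≈ 0.2144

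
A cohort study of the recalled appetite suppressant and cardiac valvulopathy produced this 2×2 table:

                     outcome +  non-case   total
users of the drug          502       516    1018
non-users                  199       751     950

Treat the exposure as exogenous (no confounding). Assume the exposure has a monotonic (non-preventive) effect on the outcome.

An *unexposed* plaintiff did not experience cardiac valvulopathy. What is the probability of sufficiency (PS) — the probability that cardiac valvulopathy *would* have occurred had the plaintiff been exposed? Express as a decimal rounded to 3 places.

p₁ = P(outcome | exposed) = 502/1018 = 0.49312
p₀ = P(outcome | unexposed) = 199/950 = 0.20947
Under exogeneity and monotonicity, PS = (p₁ − p₀)/(1 − p₀).
PS = (0.49312 − 0.20947) / 0.79053 ≈ 0.3588

PS ≈ 0.359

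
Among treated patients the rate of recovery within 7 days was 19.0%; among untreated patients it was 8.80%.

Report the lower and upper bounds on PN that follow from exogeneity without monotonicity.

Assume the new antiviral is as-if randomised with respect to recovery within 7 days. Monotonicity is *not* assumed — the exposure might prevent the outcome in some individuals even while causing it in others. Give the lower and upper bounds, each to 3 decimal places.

0.537 ≤ PN ≤ 1.000

p₁ = 0.19, p₀ = 0.088.
Under exogeneity alone the bounds on PN are max{0,(p₁−p₀)/p₁} ≤ PN ≤ min{1,(1−p₀)/p₁}.
  lower = (p₁ − p₀)/p₁ = 0.102 / 0.19 ≈ 0.5368
  upper = min{1, (1 − p₀)/p₁} = 0.912 / 0.19 ≈ 4.8000 → capped at 1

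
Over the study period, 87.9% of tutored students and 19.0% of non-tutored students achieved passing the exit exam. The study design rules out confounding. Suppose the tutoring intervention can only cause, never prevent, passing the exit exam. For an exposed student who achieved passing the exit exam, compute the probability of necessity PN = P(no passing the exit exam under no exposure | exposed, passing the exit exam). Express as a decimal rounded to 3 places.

p₁ = 0.879, p₀ = 0.19.
Under exogeneity and monotonicity, PN = (p₁ − p₀) / p₁.
PN = (0.879 − 0.19) / 0.879 = 0.689 / 0.879 ≈ 0.7838

PN ≈ 0.784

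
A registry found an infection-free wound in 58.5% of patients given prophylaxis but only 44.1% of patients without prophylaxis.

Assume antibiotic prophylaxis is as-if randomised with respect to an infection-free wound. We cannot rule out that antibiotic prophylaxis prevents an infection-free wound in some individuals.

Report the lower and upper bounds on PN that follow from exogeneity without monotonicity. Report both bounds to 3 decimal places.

0.246 ≤ PN ≤ 0.956

p₁ = 0.585, p₀ = 0.441.
Under exogeneity alone the bounds on PN are max{0,(p₁−p₀)/p₁} ≤ PN ≤ min{1,(1−p₀)/p₁}.
  lower = (p₁ − p₀)/p₁ = 0.144 / 0.585 ≈ 0.2462
  upper = min{1, (1 − p₀)/p₁} = 0.559 / 0.585 ≈ 0.9556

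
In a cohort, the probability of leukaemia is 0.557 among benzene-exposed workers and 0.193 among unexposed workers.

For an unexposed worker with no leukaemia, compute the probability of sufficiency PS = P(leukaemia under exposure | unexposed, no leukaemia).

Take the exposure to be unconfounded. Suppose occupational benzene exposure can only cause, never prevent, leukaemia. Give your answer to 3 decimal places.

Let p₁ = 0.557, p₀ = 0.193.
Under exogeneity and monotonicity, PS = (p₁ − p₀) / (1 − p₀).
PS = (0.557 − 0.193) / (1 − 0.193) = 0.364 / 0.807 ≈ 0.4511

PS ≈ 0.451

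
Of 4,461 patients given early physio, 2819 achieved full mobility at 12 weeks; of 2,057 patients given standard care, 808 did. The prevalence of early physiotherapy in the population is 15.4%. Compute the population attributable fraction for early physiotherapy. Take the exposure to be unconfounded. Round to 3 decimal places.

p₁ = P(outcome | exposed) = 2819/4461 = 0.63192
p₀ = P(outcome | unexposed) = 808/2057 = 0.39281
Overall risk P(Y=1) = π·p₁ + (1−π)·p₀ = 0.154×0.63192 + 0.846×0.39281 = 0.42963.
Under exogeneity, PAF = [P(Y=1) − p₀] / P(Y=1).
PAF = (0.42963 − 0.39281) / 0.42963 ≈ 0.0857

PAF ≈ 0.086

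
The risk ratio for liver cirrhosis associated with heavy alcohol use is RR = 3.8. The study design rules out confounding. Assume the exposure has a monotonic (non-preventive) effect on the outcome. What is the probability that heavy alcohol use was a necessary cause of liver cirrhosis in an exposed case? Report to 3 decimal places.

Under exogeneity and monotonicity, PN = (RR − 1) / RR = 1 − 1/RR.
PN = (3.8 − 1) / 3.8 = 2.8 / 3.8 ≈ 0.7368

PN ≈ 0.737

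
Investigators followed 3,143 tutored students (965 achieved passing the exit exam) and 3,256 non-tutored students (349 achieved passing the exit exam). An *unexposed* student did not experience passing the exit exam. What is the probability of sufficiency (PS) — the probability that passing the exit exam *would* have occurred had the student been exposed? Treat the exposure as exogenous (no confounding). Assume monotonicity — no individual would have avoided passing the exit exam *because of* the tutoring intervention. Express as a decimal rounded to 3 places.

PS ≈ 0.224

p₁ = P(outcome | exposed) = 965/3143 = 0.30703
p₀ = P(outcome | unexposed) = 349/3256 = 0.10719
Under exogeneity and monotonicity, PS = (p₁ − p₀) / (1 − p₀).
PS = (0.30703 − 0.10719) / (1 − 0.10719) = 0.19984 / 0.89281 ≈ 0.2238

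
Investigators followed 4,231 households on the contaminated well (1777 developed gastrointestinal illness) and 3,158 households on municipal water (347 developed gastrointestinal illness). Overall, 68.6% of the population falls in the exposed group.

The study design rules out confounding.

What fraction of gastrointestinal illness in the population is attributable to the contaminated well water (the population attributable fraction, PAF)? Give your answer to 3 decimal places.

PAF ≈ 0.659

p₁ = P(outcome | exposed) = 1777/4231 = 0.42
p₀ = P(outcome | unexposed) = 347/3158 = 0.10988
Overall risk P(Y=1) = π·p₁ + (1−π)·p₀ = 0.686×0.42 + 0.314×0.10988 = 0.32262.
Under exogeneity, PAF = [P(Y=1) − p₀] / P(Y=1).
PAF = (0.32262 − 0.10988) / 0.32262 ≈ 0.6594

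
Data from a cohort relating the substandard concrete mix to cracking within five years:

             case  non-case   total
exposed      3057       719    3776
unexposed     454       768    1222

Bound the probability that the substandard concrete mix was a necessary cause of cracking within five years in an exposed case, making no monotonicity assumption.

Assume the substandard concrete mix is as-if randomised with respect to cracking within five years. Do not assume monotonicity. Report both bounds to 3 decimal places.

p₁ = P(outcome | exposed) = 3057/3776 = 0.80959
p₀ = P(outcome | unexposed) = 454/1222 = 0.37152
Under exogeneity alone the bounds on PN are max{0,(p₁−p₀)/p₁} ≤ PN ≤ min{1,(1−p₀)/p₁}.
  lower = (p₁ − p₀)/p₁ = 0.43806 / 0.80959 ≈ 0.5411
  upper = min{1, (1 − p₀)/p₁} = 0.62848 / 0.80959 ≈ 0.7763

0.541 ≤ PN ≤ 0.776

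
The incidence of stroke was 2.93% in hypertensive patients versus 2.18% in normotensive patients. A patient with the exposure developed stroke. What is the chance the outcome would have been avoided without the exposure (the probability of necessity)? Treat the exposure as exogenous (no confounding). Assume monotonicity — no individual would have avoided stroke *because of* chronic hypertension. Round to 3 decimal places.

p₁ = 0.0293, p₀ = 0.0218.
Under exogeneity and monotonicity, PN = (p₁ − p₀) / p₁.
PN = (0.0293 − 0.0218) / 0.0293 = 0.0075 / 0.0293 ≈ 0.2560

PN ≈ 0.256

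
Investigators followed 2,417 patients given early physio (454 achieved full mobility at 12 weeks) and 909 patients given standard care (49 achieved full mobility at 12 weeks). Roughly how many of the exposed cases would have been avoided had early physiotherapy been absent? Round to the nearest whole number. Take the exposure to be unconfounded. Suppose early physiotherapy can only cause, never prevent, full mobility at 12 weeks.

p₁ = P(outcome | exposed) = 454/2417 = 0.18784
p₀ = P(outcome | unexposed) = 49/909 = 0.053905
PN = (p₁ − p₀)/p₁ = (0.18784 − 0.053905) / 0.18784 ≈ 0.71302.
Attributable cases ≈ PN × (exposed cases) = 0.71302 × 454 ≈ 323.71.

about 324 cases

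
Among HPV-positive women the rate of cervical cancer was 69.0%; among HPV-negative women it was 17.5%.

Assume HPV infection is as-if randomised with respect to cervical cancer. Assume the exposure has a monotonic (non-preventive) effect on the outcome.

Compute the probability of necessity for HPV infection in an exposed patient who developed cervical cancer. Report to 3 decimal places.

PN ≈ 0.746

p₁ = 0.69, p₀ = 0.175.
Under exogeneity and monotonicity, PN = (p₁ − p₀) / p₁.
PN = (0.69 − 0.175) / 0.69 = 0.515 / 0.69 ≈ 0.7464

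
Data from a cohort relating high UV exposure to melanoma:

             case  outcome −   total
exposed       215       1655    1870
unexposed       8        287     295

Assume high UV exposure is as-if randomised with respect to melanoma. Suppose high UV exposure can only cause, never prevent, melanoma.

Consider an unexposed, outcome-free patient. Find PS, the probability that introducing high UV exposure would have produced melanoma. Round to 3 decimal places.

p₁ = P(outcome | exposed) = 215/1870 = 0.11497
p₀ = P(outcome | unexposed) = 8/295 = 0.027119
Under exogeneity and monotonicity, PS = (p₁ − p₀) / (1 − p₀).
PS = (0.11497 − 0.027119) / (1 − 0.027119) = 0.087855 / 0.97288 ≈ 0.0903

PS ≈ 0.090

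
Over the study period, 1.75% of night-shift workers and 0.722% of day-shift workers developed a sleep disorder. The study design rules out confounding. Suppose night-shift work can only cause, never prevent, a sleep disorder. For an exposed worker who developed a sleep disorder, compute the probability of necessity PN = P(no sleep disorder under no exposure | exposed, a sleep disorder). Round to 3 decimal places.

p₁ = 0.0175, p₀ = 0.00722.
Under exogeneity and monotonicity, PN = (p₁ − p₀) / p₁.
PN = (0.0175 − 0.00722) / 0.0175 = 0.01028 / 0.0175 ≈ 0.5874

PN ≈ 0.587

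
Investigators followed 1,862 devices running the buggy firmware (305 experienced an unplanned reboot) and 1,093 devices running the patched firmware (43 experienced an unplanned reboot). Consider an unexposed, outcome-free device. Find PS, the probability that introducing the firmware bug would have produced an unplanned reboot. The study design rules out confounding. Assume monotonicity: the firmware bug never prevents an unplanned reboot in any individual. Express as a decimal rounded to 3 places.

PS ≈ 0.130

p₁ = P(outcome | exposed) = 305/1862 = 0.1638
p₀ = P(outcome | unexposed) = 43/1093 = 0.039341
Under exogeneity and monotonicity, PS = (p₁ − p₀) / (1 − p₀).
PS = (0.1638 − 0.039341) / (1 − 0.039341) = 0.12446 / 0.96066 ≈ 0.1296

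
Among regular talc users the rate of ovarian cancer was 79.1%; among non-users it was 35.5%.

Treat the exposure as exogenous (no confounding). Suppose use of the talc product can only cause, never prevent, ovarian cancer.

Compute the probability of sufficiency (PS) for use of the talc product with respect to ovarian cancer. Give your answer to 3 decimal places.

p₁ = 0.791, p₀ = 0.355.
Under exogeneity and monotonicity, PS = (p₁ − p₀) / (1 − p₀).
PS = (0.791 − 0.355) / (1 − 0.355) = 0.436 / 0.645 ≈ 0.6760

PS ≈ 0.676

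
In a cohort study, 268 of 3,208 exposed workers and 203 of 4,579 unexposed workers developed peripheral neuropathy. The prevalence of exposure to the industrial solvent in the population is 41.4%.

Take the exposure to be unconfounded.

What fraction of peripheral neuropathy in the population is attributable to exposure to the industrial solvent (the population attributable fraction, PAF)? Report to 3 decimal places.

p₁ = P(outcome | exposed) = 268/3208 = 0.083541
p₀ = P(outcome | unexposed) = 203/4579 = 0.044333
Overall risk P(Y=1) = π·p₁ + (1−π)·p₀ = 0.414×0.083541 + 0.586×0.044333 = 0.060565.
Under exogeneity, PAF = [P(Y=1) − p₀] / P(Y=1).
PAF = (0.060565 − 0.044333) / 0.060565 ≈ 0.2680

PAF ≈ 0.268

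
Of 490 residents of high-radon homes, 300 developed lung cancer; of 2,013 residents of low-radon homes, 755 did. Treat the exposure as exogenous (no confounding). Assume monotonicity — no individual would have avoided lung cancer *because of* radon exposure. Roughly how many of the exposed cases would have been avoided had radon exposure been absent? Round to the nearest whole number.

p₁ = P(outcome | exposed) = 300/490 = 0.61224
p₀ = P(outcome | unexposed) = 755/2013 = 0.37506
PN = (p₁ − p₀)/p₁ = (0.61224 − 0.37506) / 0.61224 ≈ 0.38740.
Attributable cases ≈ PN × (exposed cases) = 0.38740 × 300 ≈ 116.22.

about 116 cases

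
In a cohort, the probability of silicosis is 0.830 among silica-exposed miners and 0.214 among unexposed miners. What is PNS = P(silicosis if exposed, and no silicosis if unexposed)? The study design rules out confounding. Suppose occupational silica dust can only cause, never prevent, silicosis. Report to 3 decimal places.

Let p₁ = 0.83, p₀ = 0.214.
Under exogeneity and monotonicity, PNS = p₁ − p₀.
PNS = 0.83 − 0.214 = 0.616

PNS ≈ 0.616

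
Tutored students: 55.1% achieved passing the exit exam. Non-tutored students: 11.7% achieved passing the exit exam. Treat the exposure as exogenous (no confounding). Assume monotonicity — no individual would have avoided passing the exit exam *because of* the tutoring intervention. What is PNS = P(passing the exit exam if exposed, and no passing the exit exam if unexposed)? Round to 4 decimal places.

p₁ = 0.551, p₀ = 0.117.
Under exogeneity and monotonicity, PNS = p₁ − p₀.
PNS = 0.551 − 0.117 = 0.434

PNS ≈ 0.4340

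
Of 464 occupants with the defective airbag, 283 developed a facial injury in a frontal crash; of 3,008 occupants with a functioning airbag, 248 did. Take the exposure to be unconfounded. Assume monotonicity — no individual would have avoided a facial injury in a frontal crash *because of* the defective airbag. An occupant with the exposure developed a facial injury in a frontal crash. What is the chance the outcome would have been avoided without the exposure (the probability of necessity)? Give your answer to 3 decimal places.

PN ≈ 0.865

p₁ = P(outcome | exposed) = 283/464 = 0.60991
p₀ = P(outcome | unexposed) = 248/3008 = 0.082447
Under exogeneity and monotonicity, PN = (p₁ − p₀) / p₁.
PN = (0.60991 − 0.082447) / 0.60991 = 0.52747 / 0.60991 ≈ 0.8648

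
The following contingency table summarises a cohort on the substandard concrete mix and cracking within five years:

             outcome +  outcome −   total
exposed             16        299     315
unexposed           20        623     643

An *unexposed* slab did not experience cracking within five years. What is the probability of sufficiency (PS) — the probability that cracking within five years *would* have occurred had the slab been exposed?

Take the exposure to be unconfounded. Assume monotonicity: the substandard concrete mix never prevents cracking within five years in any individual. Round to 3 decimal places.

PS ≈ 0.020

p₁ = P(outcome | exposed) = 16/315 = 0.050794
p₀ = P(outcome | unexposed) = 20/643 = 0.031104
Under exogeneity and monotonicity, PS = (p₁ − p₀)/(1 − p₀).
PS = (0.050794 − 0.031104) / 0.9689 ≈ 0.0203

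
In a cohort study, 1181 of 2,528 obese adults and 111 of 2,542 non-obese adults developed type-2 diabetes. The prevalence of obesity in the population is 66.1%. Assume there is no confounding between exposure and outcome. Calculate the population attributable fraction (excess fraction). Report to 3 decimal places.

PAF ≈ 0.865

p₁ = P(outcome | exposed) = 1181/2528 = 0.46717
p₀ = P(outcome | unexposed) = 111/2542 = 0.043666
Overall risk P(Y=1) = π·p₁ + (1−π)·p₀ = 0.661×0.46717 + 0.339×0.043666 = 0.3236.
Under exogeneity, PAF = [P(Y=1) − p₀] / P(Y=1).
PAF = (0.3236 − 0.043666) / 0.3236 ≈ 0.8651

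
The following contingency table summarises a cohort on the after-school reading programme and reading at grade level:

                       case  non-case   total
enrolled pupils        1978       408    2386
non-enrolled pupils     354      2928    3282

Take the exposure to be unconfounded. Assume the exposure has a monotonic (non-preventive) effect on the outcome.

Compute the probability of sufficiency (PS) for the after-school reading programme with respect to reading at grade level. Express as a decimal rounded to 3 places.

PS ≈ 0.808

p₁ = P(outcome | exposed) = 1978/2386 = 0.829
p₀ = P(outcome | unexposed) = 354/3282 = 0.10786
Under exogeneity and monotonicity, PS = (p₁ − p₀)/(1 − p₀).
PS = (0.829 − 0.10786) / 0.89214 ≈ 0.8083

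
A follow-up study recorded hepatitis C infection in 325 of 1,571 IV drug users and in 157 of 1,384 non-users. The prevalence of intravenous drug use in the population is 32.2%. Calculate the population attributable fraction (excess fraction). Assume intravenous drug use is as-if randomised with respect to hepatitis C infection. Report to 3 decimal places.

PAF ≈ 0.210

p₁ = P(outcome | exposed) = 325/1571 = 0.20687
p₀ = P(outcome | unexposed) = 157/1384 = 0.11344
Overall risk P(Y=1) = π·p₁ + (1−π)·p₀ = 0.322×0.20687 + 0.678×0.11344 = 0.14353.
Under exogeneity, PAF = [P(Y=1) − p₀] / P(Y=1).
PAF = (0.14353 − 0.11344) / 0.14353 ≈ 0.2096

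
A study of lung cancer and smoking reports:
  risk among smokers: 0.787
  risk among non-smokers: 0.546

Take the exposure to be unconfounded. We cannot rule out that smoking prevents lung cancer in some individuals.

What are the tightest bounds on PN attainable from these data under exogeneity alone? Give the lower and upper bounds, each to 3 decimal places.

0.306 ≤ PN ≤ 0.577

Let p₁ = 0.787, p₀ = 0.546.
Under exogeneity alone the bounds on PN are max{0,(p₁−p₀)/p₁} ≤ PN ≤ min{1,(1−p₀)/p₁}.
  lower = (p₁ − p₀)/p₁ = 0.241 / 0.787 ≈ 0.3062
  upper = min{1, (1 − p₀)/p₁} = 0.454 / 0.787 ≈ 0.5769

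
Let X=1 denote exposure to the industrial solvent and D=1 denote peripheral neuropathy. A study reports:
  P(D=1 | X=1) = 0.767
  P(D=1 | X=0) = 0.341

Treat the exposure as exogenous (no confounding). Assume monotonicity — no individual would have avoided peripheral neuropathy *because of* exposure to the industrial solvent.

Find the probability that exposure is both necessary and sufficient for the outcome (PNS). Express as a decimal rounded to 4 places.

PNS ≈ 0.4260

Let p₁ = 0.767, p₀ = 0.341.
Under exogeneity and monotonicity, PNS = p₁ − p₀.
PNS = 0.767 − 0.341 = 0.426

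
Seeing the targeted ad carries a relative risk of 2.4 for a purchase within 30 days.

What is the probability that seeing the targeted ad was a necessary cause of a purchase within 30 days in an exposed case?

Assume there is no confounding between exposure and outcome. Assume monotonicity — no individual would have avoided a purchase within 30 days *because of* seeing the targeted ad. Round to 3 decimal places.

Under exogeneity and monotonicity, PN = (RR − 1) / RR = 1 − 1/RR.
PN = (2.4 − 1) / 2.4 = 1.4 / 2.4 ≈ 0.5833

PN ≈ 0.583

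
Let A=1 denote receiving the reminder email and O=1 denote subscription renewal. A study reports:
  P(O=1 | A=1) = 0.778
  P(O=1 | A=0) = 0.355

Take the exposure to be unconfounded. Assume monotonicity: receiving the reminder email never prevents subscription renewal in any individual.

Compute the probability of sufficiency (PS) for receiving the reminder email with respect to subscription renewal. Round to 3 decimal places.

PS ≈ 0.656

Let p₁ = 0.778, p₀ = 0.355.
Under exogeneity and monotonicity, PS = (p₁ − p₀) / (1 − p₀).
PS = (0.778 − 0.355) / (1 − 0.355) = 0.423 / 0.645 ≈ 0.6558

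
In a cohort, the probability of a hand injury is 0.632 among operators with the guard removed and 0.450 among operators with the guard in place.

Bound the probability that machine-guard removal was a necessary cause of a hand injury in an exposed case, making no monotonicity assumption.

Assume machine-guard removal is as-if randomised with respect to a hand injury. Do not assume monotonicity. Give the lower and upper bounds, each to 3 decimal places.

Let p₁ = 0.632, p₀ = 0.45.
Under exogeneity alone the bounds on PN are max{0,(p₁−p₀)/p₁} ≤ PN ≤ min{1,(1−p₀)/p₁}.
  lower = (p₁ − p₀)/p₁ = 0.182 / 0.632 ≈ 0.2880
  upper = min{1, (1 − p₀)/p₁} = 0.55 / 0.632 ≈ 0.8703

0.288 ≤ PN ≤ 0.870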